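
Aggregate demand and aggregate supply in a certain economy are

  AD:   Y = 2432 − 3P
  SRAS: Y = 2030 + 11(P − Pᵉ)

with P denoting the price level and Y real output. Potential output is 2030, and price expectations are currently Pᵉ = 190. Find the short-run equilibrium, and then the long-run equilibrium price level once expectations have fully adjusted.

Short run: P = 178, Y = 1898. Long run: P = 134.

Short run: with Pᵉ = 190, SRAS is Y = 11P − 60. Setting AD = SRAS gives 2492 = 14P, so P = 178 and Y = 2432 − 3·178 = 1898.
Output 1898 is below potential 2030, so over time expected prices fall and SRAS shifts right until Y returns to 2030.
Long run: Y = 2030 on the AD curve gives 2030 = 2432 − 3P, so P = 134.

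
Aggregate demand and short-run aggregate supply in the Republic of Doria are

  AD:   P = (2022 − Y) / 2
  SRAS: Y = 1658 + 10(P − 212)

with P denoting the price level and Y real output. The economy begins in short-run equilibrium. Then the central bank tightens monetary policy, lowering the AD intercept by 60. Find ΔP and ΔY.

This is a negative demand shock: AD shifts left.
New AD: Y = 1962 − 2P.
SRAS can be written Y = 10P − 462.
Set AD = SRAS: 1962 − 2P = 10P − 462, so 2424 = 12P and P = 202.
Y = 1962 − 2·202 = 1558.
Initially P = 207, Y = 1608, so ΔP = -5 and ΔY = -50.

ΔP = -5, ΔY = -50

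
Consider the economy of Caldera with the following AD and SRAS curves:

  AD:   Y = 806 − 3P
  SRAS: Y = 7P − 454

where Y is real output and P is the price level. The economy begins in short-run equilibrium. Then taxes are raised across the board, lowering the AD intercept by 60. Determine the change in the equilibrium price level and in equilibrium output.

This is a negative demand shock: AD shifts left.
New AD: Y = 746 − 3P.
Set AD = SRAS: 746 − 3P = 7P − 454, so 1200 = 10P and P = 120.
Y = 746 − 3·120 = 386.
Initially P = 126, Y = 428, so ΔP = -6 and ΔY = -42.

ΔP = -6, ΔY = -42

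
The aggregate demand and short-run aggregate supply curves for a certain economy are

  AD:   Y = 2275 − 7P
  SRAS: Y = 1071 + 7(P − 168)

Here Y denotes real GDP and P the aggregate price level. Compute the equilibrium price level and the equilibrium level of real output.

P = 170, Y = 1085

Write SRAS as Y = 1071 + 7P − 1176 = 7P − 105.
Set AD = SRAS: 2275 − 7P = 7P − 105, so 2380 = 14P and P = 170.
Then Y = 2275 − 7·170 = 1085.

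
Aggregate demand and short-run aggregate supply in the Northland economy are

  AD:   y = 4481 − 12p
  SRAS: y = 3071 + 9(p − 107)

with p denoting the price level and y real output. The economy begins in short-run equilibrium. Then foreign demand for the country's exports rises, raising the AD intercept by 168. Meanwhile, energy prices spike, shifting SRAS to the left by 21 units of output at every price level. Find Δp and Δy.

After both shocks: AD is y = 4649 − 12p and SRAS is y = 2087 + 9p.
Setting them equal: 2562 = 21p, so p = 122.
y = 4649 − 12·122 = 3185.
Initially p = 113, y = 3125, so Δp = +9 and Δy = +60.

Δp = +9, Δy = +60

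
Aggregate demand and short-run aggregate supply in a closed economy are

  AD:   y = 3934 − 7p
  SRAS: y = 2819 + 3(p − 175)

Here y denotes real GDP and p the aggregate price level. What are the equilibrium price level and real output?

p = 164, y = 2786

Write SRAS as y = 2819 + 3p − 525 = 2294 + 3p.
Set AD = SRAS: 3934 − 7p = 2294 + 3p, so 1640 = 10p and p = 164.
Then y = 3934 − 7·164 = 2786.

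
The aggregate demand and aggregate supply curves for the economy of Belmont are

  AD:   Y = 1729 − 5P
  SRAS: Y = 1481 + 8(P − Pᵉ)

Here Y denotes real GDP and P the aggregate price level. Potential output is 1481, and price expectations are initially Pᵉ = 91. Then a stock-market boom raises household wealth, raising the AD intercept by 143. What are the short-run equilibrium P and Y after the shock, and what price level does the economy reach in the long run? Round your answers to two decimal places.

AD shifts right: new AD is Y = 1872 − 5P. With Pᵉ = 91, SRAS is Y = 753 + 8P.
Short run: 1872 − 5P = 753 + 8P gives 1119 = 13P, so P = 86.08 and Y = 1872 − 5P = 1441.62.
Y = 1441.62 is below potential 1481; expectations adjust and SRAS shifts right until Y = 1481.
Long run: on the new AD curve, 1481 = 1872 − 5P gives P = 78.20.

Short run: P = 86.08, Y = 1441.62. Long run: P = 78.20.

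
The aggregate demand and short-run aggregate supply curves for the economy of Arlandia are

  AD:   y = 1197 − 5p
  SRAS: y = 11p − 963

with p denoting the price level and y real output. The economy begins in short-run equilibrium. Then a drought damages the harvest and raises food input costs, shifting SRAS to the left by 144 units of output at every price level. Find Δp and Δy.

Δp = +9, Δy = -45

This is a negative supply shock: SRAS shifts left.
New SRAS: y = 11p − 1107.
Set AD = SRAS: 1197 − 5p = 11p − 1107, so 2304 = 16p and p = 144.
y = 1197 − 5·144 = 477.
Initially p = 135, y = 522, so Δp = +9 and Δy = -45.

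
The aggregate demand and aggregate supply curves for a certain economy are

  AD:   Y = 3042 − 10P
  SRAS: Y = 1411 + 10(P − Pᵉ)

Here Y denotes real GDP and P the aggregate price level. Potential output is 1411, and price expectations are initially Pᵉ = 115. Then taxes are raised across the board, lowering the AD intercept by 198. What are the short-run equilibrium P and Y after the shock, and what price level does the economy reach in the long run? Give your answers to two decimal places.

Short run: P = 129.15, Y = 1552.50. Long run: P = 143.30.

AD shifts left: new AD is Y = 2844 − 10P. With Pᵉ = 115, SRAS is Y = 261 + 10P.
Short run: 2844 − 10P = 261 + 10P gives 2583 = 20P, so P = 129.15 and Y = 2844 − 10P = 1552.50.
Y = 1552.50 is above potential 1411; expectations adjust and SRAS shifts left until Y = 1411.
Long run: on the new AD curve, 1411 = 2844 − 10P gives P = 143.30.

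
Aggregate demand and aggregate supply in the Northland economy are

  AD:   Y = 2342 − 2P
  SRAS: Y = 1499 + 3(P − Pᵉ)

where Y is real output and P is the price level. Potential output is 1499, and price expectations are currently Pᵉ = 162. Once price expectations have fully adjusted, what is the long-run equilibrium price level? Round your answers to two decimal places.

Short run: with Pᵉ = 162, SRAS is Y = 1013 + 3P. Setting AD = SRAS gives 1329 = 5P, so P = 265.80 and Y = 2342 − 2P = 1810.40.
Output 1810.40 is above potential 1499, so over time expected prices rise and SRAS shifts left until Y returns to 1499.
Long run: Y = 1499 on the AD curve gives 1499 = 2342 − 2P, so P = 421.50.

Long-run P = 421.50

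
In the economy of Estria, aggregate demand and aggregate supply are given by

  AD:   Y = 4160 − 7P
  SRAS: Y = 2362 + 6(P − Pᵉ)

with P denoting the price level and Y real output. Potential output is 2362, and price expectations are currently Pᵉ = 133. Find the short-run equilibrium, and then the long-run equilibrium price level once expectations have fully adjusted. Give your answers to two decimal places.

Short run: P = 199.69, Y = 2762.15. Long run: P = 256.86.

Short run: with Pᵉ = 133, SRAS is Y = 1564 + 6P. Setting AD = SRAS gives 2596 = 13P, so P = 199.69 and Y = 4160 − 7P = 2762.15.
Output 2762.15 is above potential 2362, so over time expected prices rise and SRAS shifts left until Y returns to 2362.
Long run: Y = 2362 on the AD curve gives 2362 = 4160 − 7P, so P = 256.86.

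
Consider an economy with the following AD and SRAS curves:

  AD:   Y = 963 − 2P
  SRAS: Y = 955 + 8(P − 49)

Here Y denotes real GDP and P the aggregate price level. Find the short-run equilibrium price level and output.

P = 40, Y = 883

Write SRAS as Y = 955 + 8P − 392 = 563 + 8P.
Set AD = SRAS: 963 − 2P = 563 + 8P, so 400 = 10P and P = 40.
Then Y = 963 − 2·40 = 883.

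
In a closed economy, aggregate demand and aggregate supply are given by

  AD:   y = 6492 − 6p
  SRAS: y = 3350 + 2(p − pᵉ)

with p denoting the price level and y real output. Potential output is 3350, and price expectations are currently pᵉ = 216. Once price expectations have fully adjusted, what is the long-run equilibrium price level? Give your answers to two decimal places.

Long-run p = 523.67

Short run: with pᵉ = 216, SRAS is y = 2918 + 2p. Setting AD = SRAS gives 3574 = 8p, so p = 446.75 and y = 6492 − 6p = 3811.50.
Output 3811.50 is above potential 3350, so over time expected prices rise and SRAS shifts left until y returns to 3350.
Long run: y = 3350 on the AD curve gives 3350 = 6492 − 6p, so p = 523.67.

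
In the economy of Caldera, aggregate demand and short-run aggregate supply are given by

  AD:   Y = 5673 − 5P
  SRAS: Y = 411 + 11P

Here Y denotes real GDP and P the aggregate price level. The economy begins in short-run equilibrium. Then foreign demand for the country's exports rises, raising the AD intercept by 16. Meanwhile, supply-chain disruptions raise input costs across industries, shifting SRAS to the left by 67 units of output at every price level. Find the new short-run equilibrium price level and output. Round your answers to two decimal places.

After both shocks: AD is Y = 5689 − 5P and SRAS is Y = 344 + 11P.
Setting them equal: 5345 = 16P, so P = 334.06.
Substituting into AD, Y = 4018.69.

P = 334.06, Y = 4018.69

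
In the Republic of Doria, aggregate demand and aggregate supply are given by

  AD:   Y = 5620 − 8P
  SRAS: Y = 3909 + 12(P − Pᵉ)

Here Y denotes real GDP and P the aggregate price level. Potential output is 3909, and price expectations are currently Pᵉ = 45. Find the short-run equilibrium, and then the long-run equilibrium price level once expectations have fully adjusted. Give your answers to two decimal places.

Short run: with Pᵉ = 45, SRAS is Y = 3369 + 12P. Setting AD = SRAS gives 2251 = 20P, so P = 112.55 and Y = 5620 − 8P = 4719.60.
Output 4719.60 is above potential 3909, so over time expected prices rise and SRAS shifts left until Y returns to 3909.
Long run: Y = 3909 on the AD curve gives 3909 = 5620 − 8P, so P = 213.88.

Short run: P = 112.55, Y = 4719.60. Long run: P = 213.88.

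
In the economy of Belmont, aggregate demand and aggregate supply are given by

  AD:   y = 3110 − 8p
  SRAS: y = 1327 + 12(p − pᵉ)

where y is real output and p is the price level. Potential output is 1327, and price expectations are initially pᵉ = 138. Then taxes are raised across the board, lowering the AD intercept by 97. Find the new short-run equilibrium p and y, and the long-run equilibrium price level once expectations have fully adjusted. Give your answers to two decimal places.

AD shifts left: new AD is y = 3013 − 8p. With pᵉ = 138, SRAS is y = 12p − 329.
Short run: 3013 − 8p = 12p − 329 gives 3342 = 20p, so p = 167.10 and y = 3013 − 8p = 1676.20.
y = 1676.20 is above potential 1327; expectations adjust and SRAS shifts left until y = 1327.
Long run: on the new AD curve, 1327 = 3013 − 8p gives p = 210.75.

Short run: p = 167.10, y = 1676.20. Long run: p = 210.75.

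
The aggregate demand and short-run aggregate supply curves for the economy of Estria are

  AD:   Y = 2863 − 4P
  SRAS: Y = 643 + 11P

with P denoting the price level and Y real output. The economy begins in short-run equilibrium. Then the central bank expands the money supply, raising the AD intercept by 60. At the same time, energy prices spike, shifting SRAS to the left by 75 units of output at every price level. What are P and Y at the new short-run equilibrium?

P = 157, Y = 2295

After both shocks: AD is Y = 2923 − 4P and SRAS is Y = 568 + 11P.
Setting them equal: 2355 = 15P, so P = 157.
Y = 2923 − 4·157 = 2295.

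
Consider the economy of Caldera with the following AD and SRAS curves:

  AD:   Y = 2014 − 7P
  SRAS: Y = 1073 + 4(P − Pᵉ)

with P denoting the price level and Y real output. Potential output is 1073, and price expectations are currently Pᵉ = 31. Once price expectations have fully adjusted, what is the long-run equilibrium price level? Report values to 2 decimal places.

Short run: with Pᵉ = 31, SRAS is Y = 949 + 4P. Setting AD = SRAS gives 1065 = 11P, so P = 96.82 and Y = 2014 − 7P = 1336.27.
Output 1336.27 is above potential 1073, so over time expected prices rise and SRAS shifts left until Y returns to 1073.
Long run: Y = 1073 on the AD curve gives 1073 = 2014 − 7P, so P = 134.43.

Long-run P = 134.43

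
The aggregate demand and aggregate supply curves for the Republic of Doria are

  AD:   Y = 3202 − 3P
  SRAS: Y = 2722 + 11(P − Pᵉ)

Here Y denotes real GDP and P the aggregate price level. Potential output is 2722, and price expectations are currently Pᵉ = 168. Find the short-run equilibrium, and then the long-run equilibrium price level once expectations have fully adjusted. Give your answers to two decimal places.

Short run: with Pᵉ = 168, SRAS is Y = 874 + 11P. Setting AD = SRAS gives 2328 = 14P, so P = 166.29 and Y = 3202 − 3P = 2703.14.
Output 2703.14 is below potential 2722, so over time expected prices fall and SRAS shifts right until Y returns to 2722.
Long run: Y = 2722 on the AD curve gives 2722 = 3202 − 3P, so P = 160.00.

Short run: P = 166.29, Y = 2703.14. Long run: P = 160.00.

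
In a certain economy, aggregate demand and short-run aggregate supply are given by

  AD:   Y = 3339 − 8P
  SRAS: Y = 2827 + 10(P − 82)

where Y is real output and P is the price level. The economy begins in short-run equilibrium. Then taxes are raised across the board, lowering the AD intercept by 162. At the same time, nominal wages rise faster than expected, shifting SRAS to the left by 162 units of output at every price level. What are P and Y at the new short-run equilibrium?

After both shocks: AD is Y = 3177 − 8P and SRAS is Y = 1845 + 10P.
Setting them equal: 1332 = 18P, so P = 74.
Y = 3177 − 8·74 = 2585.

P = 74, Y = 2585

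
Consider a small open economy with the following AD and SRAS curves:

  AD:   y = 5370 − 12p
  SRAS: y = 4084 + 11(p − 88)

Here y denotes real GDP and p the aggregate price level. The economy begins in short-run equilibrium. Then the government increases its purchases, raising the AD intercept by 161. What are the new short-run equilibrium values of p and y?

p = 105, y = 4271

This is a positive demand shock: AD shifts right.
New AD: y = 5531 − 12p.
SRAS can be written y = 3116 + 11p.
Set AD = SRAS: 5531 − 12p = 3116 + 11p, so 2415 = 23p and p = 105.
y = 5531 − 12·105 = 4271.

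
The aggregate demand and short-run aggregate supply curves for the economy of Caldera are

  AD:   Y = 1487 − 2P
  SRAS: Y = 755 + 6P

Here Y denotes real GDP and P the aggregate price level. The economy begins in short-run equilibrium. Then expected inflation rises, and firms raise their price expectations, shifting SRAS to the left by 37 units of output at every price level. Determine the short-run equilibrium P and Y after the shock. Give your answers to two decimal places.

P = 96.13, Y = 1294.75

This is a negative supply shock: SRAS shifts left.
New SRAS: Y = 718 + 6P.
Set AD = SRAS: 1487 − 2P = 718 + 6P, so 769 = 8P and P = 96.13.
Substituting into AD, Y = 1294.75.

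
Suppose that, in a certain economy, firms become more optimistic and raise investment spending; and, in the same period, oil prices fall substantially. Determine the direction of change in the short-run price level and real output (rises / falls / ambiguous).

The first event is a positive demand shock: AD shifts right, which by itself pushes P up and Y up.
The second is a favourable supply shock: SRAS shifts right, which by itself pushes P down and Y up.
The two shocks push P in opposite directions, so the effect on P is ambiguous. Both shocks push Y up, so Y rises.

Price level: ambiguous; output: rises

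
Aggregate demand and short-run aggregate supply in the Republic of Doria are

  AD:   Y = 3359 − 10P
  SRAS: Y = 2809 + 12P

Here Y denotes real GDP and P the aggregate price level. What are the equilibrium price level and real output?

P = 25, Y = 3109

Set AD = SRAS: 3359 − 10P = 2809 + 12P, so 550 = 22P and P = 25.
Then Y = 3359 − 10·25 = 3109.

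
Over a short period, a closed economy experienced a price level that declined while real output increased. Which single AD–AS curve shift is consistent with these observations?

SRAS shifted right

P fell and Y rose. An AD shift moves P and Y in the same direction; an SRAS shift moves them in opposite directions.
Here P and Y moved in opposite directions, so the SRAS curve shifted.
Since Y rose, SRAS shifted right.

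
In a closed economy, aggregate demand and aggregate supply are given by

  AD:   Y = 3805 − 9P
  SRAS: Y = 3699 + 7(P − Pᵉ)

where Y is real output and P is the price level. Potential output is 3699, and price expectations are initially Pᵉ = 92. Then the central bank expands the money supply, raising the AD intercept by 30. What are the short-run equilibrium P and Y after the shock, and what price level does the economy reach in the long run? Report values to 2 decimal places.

Short run: P = 48.75, Y = 3396.25. Long run: P = 15.11.

AD shifts right: new AD is Y = 3835 − 9P. With Pᵉ = 92, SRAS is Y = 3055 + 7P.
Short run: 3835 − 9P = 3055 + 7P gives 780 = 16P, so P = 48.75 and Y = 3835 − 9P = 3396.25.
Y = 3396.25 is below potential 3699; expectations adjust and SRAS shifts right until Y = 3699.
Long run: on the new AD curve, 3699 = 3835 − 9P gives P = 15.11.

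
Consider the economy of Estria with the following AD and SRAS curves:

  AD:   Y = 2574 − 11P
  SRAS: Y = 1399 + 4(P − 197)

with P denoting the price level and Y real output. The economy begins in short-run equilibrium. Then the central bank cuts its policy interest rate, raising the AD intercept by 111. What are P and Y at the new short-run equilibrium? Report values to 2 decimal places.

This is a positive demand shock: AD shifts right.
New AD: Y = 2685 − 11P.
SRAS can be written Y = 611 + 4P.
Set AD = SRAS: 2685 − 11P = 611 + 4P, so 2074 = 15P and P = 138.27.
Substituting into AD, Y = 1164.07.

P = 138.27, Y = 1164.07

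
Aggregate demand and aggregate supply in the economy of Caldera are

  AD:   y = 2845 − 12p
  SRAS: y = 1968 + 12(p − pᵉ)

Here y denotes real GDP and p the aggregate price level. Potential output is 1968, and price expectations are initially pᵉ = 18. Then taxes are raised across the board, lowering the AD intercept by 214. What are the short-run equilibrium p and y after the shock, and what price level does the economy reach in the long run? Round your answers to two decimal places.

Short run: p = 36.63, y = 2191.50. Long run: p = 55.25.

AD shifts left: new AD is y = 2631 − 12p. With pᵉ = 18, SRAS is y = 1752 + 12p.
Short run: 2631 − 12p = 1752 + 12p gives 879 = 24p, so p = 36.63 and y = 2631 − 12p = 2191.50.
y = 2191.50 is above potential 1968; expectations adjust and SRAS shifts left until y = 1968.
Long run: on the new AD curve, 1968 = 2631 − 12p gives p = 55.25.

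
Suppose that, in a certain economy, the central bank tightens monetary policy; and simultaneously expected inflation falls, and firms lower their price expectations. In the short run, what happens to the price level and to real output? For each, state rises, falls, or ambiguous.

The first event is a negative demand shock: AD shifts left, which by itself pushes P down and Y down.
The second is a favourable supply shock: SRAS shifts right, which by itself pushes P down and Y up.
Both shocks push P down, so P falls. The two shocks push Y in opposite directions, so the effect on Y is ambiguous.

Price level: falls; output: ambiguous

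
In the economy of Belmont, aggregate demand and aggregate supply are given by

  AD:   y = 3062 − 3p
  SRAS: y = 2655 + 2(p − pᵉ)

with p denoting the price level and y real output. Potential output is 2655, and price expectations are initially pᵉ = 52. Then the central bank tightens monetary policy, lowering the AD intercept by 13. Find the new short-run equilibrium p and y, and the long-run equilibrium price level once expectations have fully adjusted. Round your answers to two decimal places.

AD shifts left: new AD is y = 3049 − 3p. With pᵉ = 52, SRAS is y = 2551 + 2p.
Short run: 3049 − 3p = 2551 + 2p gives 498 = 5p, so p = 99.60 and y = 3049 − 3p = 2750.20.
y = 2750.20 is above potential 2655; expectations adjust and SRAS shifts left until y = 2655.
Long run: on the new AD curve, 2655 = 3049 − 3p gives p = 131.33.

Short run: p = 99.60, y = 2750.20. Long run: p = 131.33.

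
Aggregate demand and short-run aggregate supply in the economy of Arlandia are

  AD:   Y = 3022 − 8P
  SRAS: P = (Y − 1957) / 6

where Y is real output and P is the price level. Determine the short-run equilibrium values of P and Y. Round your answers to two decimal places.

P = 76.07, Y = 2413.43

Rearrange SRAS to Y = 1957 + 6P.
Set AD = SRAS: 3022 − 8P = 1957 + 6P, so 1065 = 14P and P = 76.07.
Substituting into AD, Y = 3022 − 8P = 2413.43.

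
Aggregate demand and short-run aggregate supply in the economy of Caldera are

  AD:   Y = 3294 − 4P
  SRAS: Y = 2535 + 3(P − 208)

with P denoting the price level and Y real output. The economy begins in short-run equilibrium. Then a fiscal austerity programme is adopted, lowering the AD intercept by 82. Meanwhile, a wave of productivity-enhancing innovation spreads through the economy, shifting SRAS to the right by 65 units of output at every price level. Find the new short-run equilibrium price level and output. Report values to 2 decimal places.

P = 176.57, Y = 2505.71

After both shocks: AD is Y = 3212 − 4P and SRAS is Y = 1976 + 3P.
Setting them equal: 1236 = 7P, so P = 176.57.
Substituting into AD, Y = 2505.71.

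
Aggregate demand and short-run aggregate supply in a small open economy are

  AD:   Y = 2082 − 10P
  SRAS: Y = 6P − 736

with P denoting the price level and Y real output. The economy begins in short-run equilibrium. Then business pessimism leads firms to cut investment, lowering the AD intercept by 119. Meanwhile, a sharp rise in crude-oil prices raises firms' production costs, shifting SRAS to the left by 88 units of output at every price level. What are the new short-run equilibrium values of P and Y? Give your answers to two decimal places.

After both shocks: AD is Y = 1963 − 10P and SRAS is Y = 6P − 824.
Setting them equal: 2787 = 16P, so P = 174.19.
Substituting into AD, Y = 221.13.

P = 174.19, Y = 221.13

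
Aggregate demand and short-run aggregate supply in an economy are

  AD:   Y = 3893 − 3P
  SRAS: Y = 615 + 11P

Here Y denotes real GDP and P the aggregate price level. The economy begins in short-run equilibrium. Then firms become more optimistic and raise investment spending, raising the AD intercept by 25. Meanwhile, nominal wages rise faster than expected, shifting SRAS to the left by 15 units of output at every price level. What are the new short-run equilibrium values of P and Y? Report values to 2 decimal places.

P = 237.00, Y = 3207.00

After both shocks: AD is Y = 3918 − 3P and SRAS is Y = 600 + 11P.
Setting them equal: 3318 = 14P, so P = 237.00.
Substituting into AD, Y = 3207.00.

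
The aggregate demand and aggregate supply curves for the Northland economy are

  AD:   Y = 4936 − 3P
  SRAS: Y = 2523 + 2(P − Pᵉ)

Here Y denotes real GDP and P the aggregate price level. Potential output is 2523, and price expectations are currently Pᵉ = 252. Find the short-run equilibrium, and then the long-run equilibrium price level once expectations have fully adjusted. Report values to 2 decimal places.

Short run: with Pᵉ = 252, SRAS is Y = 2019 + 2P. Setting AD = SRAS gives 2917 = 5P, so P = 583.40 and Y = 4936 − 3P = 3185.80.
Output 3185.80 is above potential 2523, so over time expected prices rise and SRAS shifts left until Y returns to 2523.
Long run: Y = 2523 on the AD curve gives 2523 = 4936 − 3P, so P = 804.33.

Short run: P = 583.40, Y = 3185.80. Long run: P = 804.33.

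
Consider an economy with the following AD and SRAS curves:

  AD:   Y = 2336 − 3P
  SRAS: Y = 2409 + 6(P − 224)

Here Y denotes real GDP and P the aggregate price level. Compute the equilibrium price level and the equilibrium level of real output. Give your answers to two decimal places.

P = 141.22, Y = 1912.33

Write SRAS as Y = 2409 + 6P − 1344 = 1065 + 6P.
Set AD = SRAS: 2336 − 3P = 1065 + 6P, so 1271 = 9P and P = 141.22.
Substituting into AD, Y = 2336 − 3P = 1912.33.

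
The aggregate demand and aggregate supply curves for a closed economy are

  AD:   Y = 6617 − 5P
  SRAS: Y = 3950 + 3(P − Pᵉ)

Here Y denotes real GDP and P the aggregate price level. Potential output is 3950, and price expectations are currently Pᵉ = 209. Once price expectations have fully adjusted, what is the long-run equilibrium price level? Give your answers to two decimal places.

Long-run P = 533.40

Short run: with Pᵉ = 209, SRAS is Y = 3323 + 3P. Setting AD = SRAS gives 3294 = 8P, so P = 411.75 and Y = 6617 − 5P = 4558.25.
Output 4558.25 is above potential 3950, so over time expected prices rise and SRAS shifts left until Y returns to 3950.
Long run: Y = 3950 on the AD curve gives 3950 = 6617 − 5P, so P = 533.40.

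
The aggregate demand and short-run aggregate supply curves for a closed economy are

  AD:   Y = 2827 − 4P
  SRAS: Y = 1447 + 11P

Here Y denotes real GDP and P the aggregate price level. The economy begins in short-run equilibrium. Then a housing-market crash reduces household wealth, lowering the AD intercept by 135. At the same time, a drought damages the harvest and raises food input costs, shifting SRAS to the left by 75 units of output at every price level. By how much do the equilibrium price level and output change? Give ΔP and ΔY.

ΔP = -4, ΔY = -119

After both shocks: AD is Y = 2692 − 4P and SRAS is Y = 1372 + 11P.
Setting them equal: 1320 = 15P, so P = 88.
Y = 2692 − 4·88 = 2340.
Initially P = 92, Y = 2459, so ΔP = -4 and ΔY = -119.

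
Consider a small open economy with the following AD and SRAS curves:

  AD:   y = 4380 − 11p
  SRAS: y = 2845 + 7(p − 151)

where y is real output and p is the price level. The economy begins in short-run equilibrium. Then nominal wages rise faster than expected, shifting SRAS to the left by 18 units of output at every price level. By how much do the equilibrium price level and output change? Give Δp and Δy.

Δp = +1, Δy = -11

This is a negative supply shock: SRAS shifts left.
New SRAS: y = 1770 + 7p.
Set AD = SRAS: 4380 − 11p = 1770 + 7p, so 2610 = 18p and p = 145.
y = 4380 − 11·145 = 2785.
Initially p = 144, y = 2796, so Δp = +1 and Δy = -11.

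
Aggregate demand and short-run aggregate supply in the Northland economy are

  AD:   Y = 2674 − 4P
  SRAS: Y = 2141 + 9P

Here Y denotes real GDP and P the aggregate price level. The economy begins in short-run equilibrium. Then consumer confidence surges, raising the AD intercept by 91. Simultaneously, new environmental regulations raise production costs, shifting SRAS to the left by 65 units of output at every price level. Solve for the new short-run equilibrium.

P = 53, Y = 2553

After both shocks: AD is Y = 2765 − 4P and SRAS is Y = 2076 + 9P.
Setting them equal: 689 = 13P, so P = 53.
Y = 2765 − 4·53 = 2553.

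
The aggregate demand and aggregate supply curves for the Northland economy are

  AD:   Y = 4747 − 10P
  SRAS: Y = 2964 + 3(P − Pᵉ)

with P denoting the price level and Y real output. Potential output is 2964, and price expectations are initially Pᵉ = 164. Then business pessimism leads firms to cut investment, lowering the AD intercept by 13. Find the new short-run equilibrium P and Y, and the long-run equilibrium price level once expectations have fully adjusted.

Short run: P = 174, Y = 2994. Long run: P = 177.

AD shifts left: new AD is Y = 4734 − 10P. With Pᵉ = 164, SRAS is Y = 2472 + 3P.
Short run: 4734 − 10P = 2472 + 3P gives 2262 = 13P, so P = 174 and Y = 4734 − 10·174 = 2994.
Y = 2994 is above potential 2964; expectations adjust and SRAS shifts left until Y = 2964.
Long run: on the new AD curve, 2964 = 4734 − 10P gives P = 177.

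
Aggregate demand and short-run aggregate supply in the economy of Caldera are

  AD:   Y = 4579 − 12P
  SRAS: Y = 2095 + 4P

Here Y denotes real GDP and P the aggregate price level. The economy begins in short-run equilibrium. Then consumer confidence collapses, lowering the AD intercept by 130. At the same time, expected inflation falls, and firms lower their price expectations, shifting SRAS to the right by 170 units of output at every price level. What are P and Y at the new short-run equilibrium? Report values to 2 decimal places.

After both shocks: AD is Y = 4449 − 12P and SRAS is Y = 2265 + 4P.
Setting them equal: 2184 = 16P, so P = 136.50.
Substituting into AD, Y = 2811.00.

P = 136.50, Y = 2811.00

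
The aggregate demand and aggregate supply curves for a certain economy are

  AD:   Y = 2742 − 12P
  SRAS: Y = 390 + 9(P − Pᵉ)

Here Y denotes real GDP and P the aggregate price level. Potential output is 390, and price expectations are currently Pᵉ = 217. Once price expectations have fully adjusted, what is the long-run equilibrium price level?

Short run: with Pᵉ = 217, SRAS is Y = 9P − 1563. Setting AD = SRAS gives 4305 = 21P, so P = 205 and Y = 2742 − 12·205 = 282.
Output 282 is below potential 390, so over time expected prices fall and SRAS shifts right until Y returns to 390.
Long run: Y = 390 on the AD curve gives 390 = 2742 − 12P, so P = 196.

Long-run P = 196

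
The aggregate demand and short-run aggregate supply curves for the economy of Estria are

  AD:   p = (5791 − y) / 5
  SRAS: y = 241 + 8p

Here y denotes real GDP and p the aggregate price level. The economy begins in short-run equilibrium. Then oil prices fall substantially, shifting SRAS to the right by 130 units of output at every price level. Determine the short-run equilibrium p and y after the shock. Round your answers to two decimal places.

This is a positive supply shock: SRAS shifts right.
New SRAS: y = 371 + 8p.
Set AD = SRAS: 5791 − 5p = 371 + 8p, so 5420 = 13p and p = 416.92.
Substituting into AD, y = 3706.38.

p = 416.92, y = 3706.38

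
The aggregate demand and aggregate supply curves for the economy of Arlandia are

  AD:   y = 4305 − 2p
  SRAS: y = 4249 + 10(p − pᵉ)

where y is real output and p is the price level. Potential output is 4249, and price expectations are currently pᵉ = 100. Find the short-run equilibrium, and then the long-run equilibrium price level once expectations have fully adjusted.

Short run: with pᵉ = 100, SRAS is y = 3249 + 10p. Setting AD = SRAS gives 1056 = 12p, so p = 88 and y = 4305 − 2·88 = 4129.
Output 4129 is below potential 4249, so over time expected prices fall and SRAS shifts right until y returns to 4249.
Long run: y = 4249 on the AD curve gives 4249 = 4305 − 2p, so p = 28.

Short run: p = 88, y = 4129. Long run: p = 28.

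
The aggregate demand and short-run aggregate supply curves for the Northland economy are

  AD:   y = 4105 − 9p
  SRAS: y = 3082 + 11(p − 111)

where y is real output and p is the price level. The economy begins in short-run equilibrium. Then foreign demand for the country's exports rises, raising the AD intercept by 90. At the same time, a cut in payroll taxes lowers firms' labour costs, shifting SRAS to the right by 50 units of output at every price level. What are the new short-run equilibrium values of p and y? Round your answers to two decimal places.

p = 114.20, y = 3167.20

After both shocks: AD is y = 4195 − 9p and SRAS is y = 1911 + 11p.
Setting them equal: 2284 = 20p, so p = 114.20.
Substituting into AD, y = 3167.20.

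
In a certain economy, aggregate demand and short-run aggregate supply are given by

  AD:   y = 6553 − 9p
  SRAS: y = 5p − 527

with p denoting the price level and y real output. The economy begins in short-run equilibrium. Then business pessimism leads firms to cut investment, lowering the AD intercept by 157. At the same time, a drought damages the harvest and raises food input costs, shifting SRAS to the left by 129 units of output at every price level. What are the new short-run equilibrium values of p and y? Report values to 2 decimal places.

p = 503.71, y = 1862.57

After both shocks: AD is y = 6396 − 9p and SRAS is y = 5p − 656.
Setting them equal: 7052 = 14p, so p = 503.71.
Substituting into AD, y = 1862.57.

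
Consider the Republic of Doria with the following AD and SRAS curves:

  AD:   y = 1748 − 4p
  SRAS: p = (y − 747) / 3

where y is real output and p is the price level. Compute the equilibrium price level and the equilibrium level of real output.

p = 143, y = 1176

Rearrange SRAS to y = 747 + 3p.
Set AD = SRAS: 1748 − 4p = 747 + 3p, so 1001 = 7p and p = 143.
Then y = 1748 − 4·143 = 1176.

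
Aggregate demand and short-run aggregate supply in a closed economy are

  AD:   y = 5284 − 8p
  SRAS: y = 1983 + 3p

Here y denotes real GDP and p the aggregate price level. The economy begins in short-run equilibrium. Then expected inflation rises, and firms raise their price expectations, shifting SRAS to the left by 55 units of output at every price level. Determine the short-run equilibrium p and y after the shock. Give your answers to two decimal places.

p = 305.09, y = 2843.27

This is a negative supply shock: SRAS shifts left.
New SRAS: y = 1928 + 3p.
Set AD = SRAS: 5284 − 8p = 1928 + 3p, so 3356 = 11p and p = 305.09.
Substituting into AD, y = 2843.27.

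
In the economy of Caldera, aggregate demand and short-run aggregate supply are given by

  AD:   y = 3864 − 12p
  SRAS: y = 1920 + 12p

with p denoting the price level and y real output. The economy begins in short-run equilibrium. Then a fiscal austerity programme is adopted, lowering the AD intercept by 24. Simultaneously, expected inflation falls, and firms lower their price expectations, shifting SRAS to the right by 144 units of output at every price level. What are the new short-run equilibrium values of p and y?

p = 74, y = 2952

After both shocks: AD is y = 3840 − 12p and SRAS is y = 2064 + 12p.
Setting them equal: 1776 = 24p, so p = 74.
y = 3840 − 12·74 = 2952.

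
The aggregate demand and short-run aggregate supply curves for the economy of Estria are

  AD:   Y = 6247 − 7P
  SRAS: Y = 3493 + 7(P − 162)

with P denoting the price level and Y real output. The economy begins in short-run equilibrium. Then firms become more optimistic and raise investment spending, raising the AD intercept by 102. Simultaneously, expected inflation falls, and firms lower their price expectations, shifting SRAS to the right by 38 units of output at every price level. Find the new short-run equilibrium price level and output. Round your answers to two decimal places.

After both shocks: AD is Y = 6349 − 7P and SRAS is Y = 2397 + 7P.
Setting them equal: 3952 = 14P, so P = 282.29.
Substituting into AD, Y = 4373.00.

P = 282.29, Y = 4373.00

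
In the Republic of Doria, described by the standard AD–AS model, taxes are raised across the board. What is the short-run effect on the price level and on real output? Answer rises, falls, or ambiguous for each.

Price level: falls; output: falls

This is a negative demand shock: AD shifts left.
Moving along the upward-sloping SRAS curve, P falls and Y falls.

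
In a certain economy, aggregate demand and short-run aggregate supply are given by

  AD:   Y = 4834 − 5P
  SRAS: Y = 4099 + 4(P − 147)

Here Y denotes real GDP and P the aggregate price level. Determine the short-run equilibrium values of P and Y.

P = 147, Y = 4099

Write SRAS as Y = 4099 + 4P − 588 = 3511 + 4P.
Set AD = SRAS: 4834 − 5P = 3511 + 4P, so 1323 = 9P and P = 147.
Then Y = 4834 − 5·147 = 4099.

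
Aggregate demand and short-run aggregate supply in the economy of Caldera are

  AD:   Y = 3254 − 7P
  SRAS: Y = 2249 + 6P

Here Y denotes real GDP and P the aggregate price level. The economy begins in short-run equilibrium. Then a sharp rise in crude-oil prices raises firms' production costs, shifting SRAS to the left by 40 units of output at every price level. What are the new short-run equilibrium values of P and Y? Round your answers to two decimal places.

This is a negative supply shock: SRAS shifts left.
New SRAS: Y = 2209 + 6P.
Set AD = SRAS: 3254 − 7P = 2209 + 6P, so 1045 = 13P and P = 80.38.
Substituting into AD, Y = 2691.31.

P = 80.38, Y = 2691.31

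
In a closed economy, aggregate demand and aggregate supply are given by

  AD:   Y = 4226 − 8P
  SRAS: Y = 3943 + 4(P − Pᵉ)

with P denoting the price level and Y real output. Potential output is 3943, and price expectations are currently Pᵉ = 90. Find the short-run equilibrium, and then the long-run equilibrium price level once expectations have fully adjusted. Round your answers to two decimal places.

Short run: P = 53.58, Y = 3797.33. Long run: P = 35.38.

Short run: with Pᵉ = 90, SRAS is Y = 3583 + 4P. Setting AD = SRAS gives 643 = 12P, so P = 53.58 and Y = 4226 − 8P = 3797.33.
Output 3797.33 is below potential 3943, so over time expected prices fall and SRAS shifts right until Y returns to 3943.
Long run: Y = 3943 on the AD curve gives 3943 = 4226 − 8P, so P = 35.38.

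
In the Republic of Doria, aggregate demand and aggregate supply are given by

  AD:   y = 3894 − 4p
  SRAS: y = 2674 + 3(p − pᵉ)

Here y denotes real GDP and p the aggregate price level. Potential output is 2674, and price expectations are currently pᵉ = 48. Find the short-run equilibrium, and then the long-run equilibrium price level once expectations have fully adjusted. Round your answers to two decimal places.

Short run: with pᵉ = 48, SRAS is y = 2530 + 3p. Setting AD = SRAS gives 1364 = 7p, so p = 194.86 and y = 3894 − 4p = 3114.57.
Output 3114.57 is above potential 2674, so over time expected prices rise and SRAS shifts left until y returns to 2674.
Long run: y = 2674 on the AD curve gives 2674 = 3894 − 4p, so p = 305.00.

Short run: p = 194.86, y = 3114.57. Long run: p = 305.00.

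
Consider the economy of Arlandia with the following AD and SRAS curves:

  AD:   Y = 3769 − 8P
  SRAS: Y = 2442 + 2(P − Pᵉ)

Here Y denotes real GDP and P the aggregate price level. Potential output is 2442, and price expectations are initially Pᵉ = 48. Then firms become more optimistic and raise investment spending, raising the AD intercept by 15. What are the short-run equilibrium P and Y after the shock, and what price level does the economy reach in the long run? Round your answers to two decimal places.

Short run: P = 143.80, Y = 2633.60. Long run: P = 167.75.

AD shifts right: new AD is Y = 3784 − 8P. With Pᵉ = 48, SRAS is Y = 2346 + 2P.
Short run: 3784 − 8P = 2346 + 2P gives 1438 = 10P, so P = 143.80 and Y = 3784 − 8P = 2633.60.
Y = 2633.60 is above potential 2442; expectations adjust and SRAS shifts left until Y = 2442.
Long run: on the new AD curve, 2442 = 3784 − 8P gives P = 167.75.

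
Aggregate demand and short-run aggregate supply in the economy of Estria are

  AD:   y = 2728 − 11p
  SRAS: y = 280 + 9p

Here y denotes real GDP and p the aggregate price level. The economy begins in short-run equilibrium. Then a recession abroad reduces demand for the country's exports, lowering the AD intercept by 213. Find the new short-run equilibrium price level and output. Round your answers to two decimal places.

p = 111.75, y = 1285.75

This is a negative demand shock: AD shifts left.
New AD: y = 2515 − 11p.
Set AD = SRAS: 2515 − 11p = 280 + 9p, so 2235 = 20p and p = 111.75.
Substituting into AD, y = 1285.75.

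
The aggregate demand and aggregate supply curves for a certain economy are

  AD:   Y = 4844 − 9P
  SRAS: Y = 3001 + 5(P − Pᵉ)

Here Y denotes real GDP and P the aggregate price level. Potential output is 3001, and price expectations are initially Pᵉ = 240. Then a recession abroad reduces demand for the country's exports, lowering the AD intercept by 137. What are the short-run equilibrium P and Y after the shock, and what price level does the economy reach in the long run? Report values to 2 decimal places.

Short run: P = 207.57, Y = 2838.86. Long run: P = 189.56.

AD shifts left: new AD is Y = 4707 − 9P. With Pᵉ = 240, SRAS is Y = 1801 + 5P.
Short run: 4707 − 9P = 1801 + 5P gives 2906 = 14P, so P = 207.57 and Y = 4707 − 9P = 2838.86.
Y = 2838.86 is below potential 3001; expectations adjust and SRAS shifts right until Y = 3001.
Long run: on the new AD curve, 3001 = 4707 − 9P gives P = 189.56.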